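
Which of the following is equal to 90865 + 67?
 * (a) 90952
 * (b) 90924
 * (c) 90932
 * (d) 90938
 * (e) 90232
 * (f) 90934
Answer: c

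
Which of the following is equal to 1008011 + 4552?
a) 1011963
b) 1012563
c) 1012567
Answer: b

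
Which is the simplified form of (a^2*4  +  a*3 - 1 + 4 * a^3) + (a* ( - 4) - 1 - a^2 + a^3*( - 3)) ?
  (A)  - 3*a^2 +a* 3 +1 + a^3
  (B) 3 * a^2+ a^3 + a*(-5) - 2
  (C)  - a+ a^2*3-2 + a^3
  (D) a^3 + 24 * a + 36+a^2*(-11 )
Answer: C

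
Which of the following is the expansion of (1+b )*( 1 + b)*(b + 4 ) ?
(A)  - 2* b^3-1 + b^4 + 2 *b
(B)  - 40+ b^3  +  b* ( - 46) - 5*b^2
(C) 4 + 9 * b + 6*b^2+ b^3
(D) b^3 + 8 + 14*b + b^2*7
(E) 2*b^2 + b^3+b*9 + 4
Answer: C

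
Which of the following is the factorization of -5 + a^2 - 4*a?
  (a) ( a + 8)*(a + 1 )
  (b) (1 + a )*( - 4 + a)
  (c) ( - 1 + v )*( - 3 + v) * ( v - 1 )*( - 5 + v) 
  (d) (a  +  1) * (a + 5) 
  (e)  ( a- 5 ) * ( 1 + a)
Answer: e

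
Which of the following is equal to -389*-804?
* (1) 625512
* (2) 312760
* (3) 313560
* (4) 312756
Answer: 4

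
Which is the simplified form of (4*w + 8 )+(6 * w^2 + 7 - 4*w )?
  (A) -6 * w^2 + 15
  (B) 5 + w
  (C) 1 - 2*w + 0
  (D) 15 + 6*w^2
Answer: D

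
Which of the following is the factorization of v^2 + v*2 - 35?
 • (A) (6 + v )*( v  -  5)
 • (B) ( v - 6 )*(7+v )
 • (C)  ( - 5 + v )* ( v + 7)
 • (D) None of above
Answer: C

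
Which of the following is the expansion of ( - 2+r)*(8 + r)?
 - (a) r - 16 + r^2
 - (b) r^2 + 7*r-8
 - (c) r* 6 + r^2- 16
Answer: c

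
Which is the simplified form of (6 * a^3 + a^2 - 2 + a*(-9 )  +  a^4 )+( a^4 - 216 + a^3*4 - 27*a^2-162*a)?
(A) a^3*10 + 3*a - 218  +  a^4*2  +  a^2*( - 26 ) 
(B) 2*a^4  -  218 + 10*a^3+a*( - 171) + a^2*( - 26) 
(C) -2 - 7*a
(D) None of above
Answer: B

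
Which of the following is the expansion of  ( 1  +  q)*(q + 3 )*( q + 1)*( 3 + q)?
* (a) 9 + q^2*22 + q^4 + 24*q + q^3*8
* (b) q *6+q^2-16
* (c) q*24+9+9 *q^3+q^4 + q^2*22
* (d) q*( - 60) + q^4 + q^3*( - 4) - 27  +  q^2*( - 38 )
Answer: a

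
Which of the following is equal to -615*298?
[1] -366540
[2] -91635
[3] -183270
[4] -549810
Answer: 3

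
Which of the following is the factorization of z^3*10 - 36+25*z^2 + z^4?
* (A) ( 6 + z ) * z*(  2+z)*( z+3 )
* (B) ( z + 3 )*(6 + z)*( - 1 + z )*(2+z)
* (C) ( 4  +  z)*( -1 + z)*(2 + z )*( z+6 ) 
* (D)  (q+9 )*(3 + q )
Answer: B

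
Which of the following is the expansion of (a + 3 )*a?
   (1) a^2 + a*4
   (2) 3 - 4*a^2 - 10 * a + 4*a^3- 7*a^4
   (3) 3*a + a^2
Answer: 3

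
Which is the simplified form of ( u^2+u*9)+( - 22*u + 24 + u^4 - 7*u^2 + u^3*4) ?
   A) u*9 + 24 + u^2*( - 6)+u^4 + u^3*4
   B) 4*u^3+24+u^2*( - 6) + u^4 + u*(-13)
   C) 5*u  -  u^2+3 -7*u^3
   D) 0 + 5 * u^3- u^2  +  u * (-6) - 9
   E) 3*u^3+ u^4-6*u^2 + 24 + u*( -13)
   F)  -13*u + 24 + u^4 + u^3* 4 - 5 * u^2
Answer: B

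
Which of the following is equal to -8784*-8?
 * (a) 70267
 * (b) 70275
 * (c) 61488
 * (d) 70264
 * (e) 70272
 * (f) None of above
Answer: e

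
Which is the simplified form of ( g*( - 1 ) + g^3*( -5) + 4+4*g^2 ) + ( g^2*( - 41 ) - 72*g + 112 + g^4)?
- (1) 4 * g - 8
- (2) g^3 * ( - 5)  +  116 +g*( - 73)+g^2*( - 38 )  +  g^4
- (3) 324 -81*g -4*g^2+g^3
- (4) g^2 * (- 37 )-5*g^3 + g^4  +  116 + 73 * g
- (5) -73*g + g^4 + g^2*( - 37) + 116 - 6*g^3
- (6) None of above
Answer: 6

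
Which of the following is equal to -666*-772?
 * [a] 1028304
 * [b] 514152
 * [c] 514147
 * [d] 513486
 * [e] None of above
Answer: b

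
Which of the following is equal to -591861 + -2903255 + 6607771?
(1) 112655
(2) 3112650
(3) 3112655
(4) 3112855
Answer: 3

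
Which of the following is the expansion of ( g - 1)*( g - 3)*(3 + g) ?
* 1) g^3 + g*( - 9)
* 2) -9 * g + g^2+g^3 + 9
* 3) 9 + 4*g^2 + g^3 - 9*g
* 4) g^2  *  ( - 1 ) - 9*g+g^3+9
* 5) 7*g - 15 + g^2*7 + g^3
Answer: 4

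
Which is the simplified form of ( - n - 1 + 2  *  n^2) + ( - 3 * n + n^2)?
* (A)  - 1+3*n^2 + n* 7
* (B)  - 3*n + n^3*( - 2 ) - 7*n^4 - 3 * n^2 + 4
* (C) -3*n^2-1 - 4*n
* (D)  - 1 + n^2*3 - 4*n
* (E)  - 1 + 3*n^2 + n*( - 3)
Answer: D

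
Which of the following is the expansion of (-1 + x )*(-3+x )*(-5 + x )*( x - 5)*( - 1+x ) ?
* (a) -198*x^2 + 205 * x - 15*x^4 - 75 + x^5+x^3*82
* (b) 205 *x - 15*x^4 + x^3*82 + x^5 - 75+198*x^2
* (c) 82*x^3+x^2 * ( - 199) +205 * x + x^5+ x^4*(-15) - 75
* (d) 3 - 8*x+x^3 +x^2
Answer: a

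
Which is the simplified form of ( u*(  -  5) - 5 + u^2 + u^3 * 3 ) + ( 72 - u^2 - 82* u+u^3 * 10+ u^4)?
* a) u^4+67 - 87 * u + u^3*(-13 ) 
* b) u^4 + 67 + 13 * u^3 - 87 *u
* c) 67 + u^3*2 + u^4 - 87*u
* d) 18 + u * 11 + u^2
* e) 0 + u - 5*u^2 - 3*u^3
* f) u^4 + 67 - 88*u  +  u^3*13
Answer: b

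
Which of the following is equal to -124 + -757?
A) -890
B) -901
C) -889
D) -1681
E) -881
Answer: E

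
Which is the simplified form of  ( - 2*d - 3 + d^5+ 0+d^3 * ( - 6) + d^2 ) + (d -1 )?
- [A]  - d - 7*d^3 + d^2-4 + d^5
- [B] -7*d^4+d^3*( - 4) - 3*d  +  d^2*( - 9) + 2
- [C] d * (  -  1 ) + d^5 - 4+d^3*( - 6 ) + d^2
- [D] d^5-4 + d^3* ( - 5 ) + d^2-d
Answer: C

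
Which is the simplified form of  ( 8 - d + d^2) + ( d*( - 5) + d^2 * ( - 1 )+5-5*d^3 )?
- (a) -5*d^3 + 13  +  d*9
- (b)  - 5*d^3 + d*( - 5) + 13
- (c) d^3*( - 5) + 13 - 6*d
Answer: c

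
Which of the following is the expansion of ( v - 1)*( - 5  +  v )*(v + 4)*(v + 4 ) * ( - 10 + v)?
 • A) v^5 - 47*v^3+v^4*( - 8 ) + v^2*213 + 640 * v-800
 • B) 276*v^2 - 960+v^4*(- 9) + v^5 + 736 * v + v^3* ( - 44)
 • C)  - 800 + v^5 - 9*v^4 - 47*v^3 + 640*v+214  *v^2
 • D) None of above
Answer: D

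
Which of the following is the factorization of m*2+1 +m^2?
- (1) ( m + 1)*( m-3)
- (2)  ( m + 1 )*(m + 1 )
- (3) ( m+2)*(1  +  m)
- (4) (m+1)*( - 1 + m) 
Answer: 2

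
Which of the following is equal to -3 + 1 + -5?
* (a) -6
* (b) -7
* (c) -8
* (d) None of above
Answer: b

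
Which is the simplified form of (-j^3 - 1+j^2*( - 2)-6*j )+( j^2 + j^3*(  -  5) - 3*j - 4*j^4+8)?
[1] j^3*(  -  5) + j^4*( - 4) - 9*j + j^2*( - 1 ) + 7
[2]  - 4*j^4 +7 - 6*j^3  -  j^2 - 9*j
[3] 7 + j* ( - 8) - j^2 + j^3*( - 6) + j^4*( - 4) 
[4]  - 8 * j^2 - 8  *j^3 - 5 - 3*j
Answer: 2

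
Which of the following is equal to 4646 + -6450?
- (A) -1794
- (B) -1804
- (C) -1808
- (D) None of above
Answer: B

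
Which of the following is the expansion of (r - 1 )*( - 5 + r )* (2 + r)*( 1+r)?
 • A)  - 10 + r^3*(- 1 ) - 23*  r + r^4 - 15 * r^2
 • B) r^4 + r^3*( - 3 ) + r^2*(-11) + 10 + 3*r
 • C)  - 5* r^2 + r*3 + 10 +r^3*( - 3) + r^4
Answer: B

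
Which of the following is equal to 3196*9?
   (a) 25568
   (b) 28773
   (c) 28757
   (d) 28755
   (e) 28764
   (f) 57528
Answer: e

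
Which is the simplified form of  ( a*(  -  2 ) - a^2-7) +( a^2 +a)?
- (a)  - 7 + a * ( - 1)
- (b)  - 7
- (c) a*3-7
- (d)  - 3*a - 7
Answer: a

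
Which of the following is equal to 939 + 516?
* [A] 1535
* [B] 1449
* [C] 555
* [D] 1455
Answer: D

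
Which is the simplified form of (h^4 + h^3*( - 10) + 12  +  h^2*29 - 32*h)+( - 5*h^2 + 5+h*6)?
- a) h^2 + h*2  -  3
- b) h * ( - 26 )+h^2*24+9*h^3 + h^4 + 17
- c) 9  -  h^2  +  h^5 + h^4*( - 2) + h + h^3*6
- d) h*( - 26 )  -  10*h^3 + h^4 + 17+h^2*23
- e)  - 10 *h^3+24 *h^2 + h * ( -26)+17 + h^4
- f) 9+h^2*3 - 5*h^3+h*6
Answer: e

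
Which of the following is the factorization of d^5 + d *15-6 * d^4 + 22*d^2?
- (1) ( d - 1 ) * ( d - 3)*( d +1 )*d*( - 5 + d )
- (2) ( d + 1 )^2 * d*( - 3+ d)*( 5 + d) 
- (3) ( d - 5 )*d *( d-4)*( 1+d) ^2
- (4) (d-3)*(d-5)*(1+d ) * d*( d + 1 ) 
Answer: 4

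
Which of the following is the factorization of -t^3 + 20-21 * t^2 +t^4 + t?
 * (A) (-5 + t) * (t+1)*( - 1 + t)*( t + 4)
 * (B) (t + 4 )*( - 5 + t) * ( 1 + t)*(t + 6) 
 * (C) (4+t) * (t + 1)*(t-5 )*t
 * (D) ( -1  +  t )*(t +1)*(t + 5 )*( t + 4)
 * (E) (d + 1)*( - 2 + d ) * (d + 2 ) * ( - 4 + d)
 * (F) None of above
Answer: A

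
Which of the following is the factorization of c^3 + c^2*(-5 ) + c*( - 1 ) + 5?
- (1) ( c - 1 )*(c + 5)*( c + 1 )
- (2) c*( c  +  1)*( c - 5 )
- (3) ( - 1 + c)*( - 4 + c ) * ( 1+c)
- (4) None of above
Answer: 4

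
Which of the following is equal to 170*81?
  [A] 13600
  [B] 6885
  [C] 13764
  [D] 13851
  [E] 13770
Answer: E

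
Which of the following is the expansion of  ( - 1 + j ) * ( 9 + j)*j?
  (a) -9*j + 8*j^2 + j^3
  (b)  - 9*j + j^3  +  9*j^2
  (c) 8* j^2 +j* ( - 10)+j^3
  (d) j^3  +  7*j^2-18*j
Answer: a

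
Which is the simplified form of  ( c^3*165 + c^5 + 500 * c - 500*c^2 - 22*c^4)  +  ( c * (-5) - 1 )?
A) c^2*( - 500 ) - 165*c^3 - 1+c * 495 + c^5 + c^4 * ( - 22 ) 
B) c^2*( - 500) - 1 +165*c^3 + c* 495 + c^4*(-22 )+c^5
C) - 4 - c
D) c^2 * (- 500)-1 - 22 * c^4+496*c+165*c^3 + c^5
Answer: B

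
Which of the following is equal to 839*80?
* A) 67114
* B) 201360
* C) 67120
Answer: C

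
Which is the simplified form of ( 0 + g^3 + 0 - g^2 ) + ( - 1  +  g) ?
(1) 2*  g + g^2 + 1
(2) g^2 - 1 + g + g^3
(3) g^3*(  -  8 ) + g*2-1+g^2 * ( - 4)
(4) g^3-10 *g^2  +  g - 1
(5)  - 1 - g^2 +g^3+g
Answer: 5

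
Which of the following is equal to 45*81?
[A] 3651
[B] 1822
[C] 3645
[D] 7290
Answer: C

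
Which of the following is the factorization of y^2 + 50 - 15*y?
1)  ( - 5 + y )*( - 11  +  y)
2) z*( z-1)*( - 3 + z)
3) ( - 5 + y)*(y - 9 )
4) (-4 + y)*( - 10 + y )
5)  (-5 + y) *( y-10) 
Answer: 5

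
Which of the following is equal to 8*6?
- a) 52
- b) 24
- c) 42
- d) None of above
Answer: d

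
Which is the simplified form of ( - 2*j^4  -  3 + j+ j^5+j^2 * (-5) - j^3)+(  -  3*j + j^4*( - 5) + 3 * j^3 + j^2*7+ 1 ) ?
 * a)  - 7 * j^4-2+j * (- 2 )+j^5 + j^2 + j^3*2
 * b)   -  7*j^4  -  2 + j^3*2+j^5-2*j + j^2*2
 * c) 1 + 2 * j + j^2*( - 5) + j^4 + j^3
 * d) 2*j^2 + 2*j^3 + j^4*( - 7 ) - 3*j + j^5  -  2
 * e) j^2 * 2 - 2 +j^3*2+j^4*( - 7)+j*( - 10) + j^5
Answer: b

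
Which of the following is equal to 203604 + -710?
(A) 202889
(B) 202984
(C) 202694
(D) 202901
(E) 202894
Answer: E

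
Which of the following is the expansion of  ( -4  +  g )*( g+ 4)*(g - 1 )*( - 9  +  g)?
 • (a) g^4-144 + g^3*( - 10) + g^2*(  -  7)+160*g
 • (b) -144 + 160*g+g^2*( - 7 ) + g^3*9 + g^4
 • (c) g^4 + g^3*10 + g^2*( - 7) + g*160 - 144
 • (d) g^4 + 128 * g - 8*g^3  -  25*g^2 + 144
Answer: a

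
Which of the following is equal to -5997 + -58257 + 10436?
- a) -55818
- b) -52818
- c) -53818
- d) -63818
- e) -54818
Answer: c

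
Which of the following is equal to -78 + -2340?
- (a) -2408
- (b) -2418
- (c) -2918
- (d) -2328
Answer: b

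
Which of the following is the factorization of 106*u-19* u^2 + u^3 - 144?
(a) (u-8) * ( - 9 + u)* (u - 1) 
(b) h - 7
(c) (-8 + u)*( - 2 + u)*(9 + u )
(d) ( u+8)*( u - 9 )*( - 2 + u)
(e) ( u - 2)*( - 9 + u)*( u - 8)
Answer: e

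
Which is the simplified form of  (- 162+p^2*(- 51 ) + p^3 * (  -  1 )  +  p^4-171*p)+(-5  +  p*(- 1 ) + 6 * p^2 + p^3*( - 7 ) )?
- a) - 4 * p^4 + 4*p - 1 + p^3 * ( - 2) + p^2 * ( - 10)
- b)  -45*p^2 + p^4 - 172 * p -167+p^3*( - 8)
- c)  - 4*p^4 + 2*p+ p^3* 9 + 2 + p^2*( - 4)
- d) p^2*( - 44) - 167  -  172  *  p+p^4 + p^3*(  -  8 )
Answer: b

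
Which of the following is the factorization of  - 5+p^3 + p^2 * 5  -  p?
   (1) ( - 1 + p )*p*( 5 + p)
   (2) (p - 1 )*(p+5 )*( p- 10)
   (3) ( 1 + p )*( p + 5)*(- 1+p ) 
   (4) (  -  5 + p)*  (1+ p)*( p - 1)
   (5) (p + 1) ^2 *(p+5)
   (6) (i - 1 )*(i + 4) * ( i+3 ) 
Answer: 3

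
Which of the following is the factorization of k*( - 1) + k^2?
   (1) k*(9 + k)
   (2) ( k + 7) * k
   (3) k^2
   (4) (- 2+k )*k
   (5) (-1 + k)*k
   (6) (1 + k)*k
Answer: 5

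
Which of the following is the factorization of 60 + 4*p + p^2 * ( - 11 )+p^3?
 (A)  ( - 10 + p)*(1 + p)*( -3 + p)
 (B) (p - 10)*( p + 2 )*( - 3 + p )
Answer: B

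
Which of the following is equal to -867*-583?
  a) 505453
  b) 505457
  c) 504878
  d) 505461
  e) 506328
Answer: d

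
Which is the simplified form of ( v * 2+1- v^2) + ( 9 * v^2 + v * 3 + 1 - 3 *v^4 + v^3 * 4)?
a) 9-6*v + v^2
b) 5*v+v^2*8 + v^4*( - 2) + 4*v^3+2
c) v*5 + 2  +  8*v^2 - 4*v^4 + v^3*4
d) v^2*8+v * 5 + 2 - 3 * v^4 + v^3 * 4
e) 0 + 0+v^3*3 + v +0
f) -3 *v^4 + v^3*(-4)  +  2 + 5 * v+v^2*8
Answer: d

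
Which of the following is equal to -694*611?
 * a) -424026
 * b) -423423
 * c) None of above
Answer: c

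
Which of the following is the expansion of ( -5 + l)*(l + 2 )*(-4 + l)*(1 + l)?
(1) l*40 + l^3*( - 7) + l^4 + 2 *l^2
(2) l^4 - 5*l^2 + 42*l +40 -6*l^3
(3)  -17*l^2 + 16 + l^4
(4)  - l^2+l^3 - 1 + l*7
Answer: 2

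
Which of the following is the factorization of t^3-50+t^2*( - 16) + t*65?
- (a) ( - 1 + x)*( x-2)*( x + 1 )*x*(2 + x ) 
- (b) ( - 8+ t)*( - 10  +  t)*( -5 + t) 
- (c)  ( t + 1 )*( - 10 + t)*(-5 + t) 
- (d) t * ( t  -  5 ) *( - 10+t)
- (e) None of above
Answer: e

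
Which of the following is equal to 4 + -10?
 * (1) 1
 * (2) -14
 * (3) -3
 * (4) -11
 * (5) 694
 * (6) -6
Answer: 6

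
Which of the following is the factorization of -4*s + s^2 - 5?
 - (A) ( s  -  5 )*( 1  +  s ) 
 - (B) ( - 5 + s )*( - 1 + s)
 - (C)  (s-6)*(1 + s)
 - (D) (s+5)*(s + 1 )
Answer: A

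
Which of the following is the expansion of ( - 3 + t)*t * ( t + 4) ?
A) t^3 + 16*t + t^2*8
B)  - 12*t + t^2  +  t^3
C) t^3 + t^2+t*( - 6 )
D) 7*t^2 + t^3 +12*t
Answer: B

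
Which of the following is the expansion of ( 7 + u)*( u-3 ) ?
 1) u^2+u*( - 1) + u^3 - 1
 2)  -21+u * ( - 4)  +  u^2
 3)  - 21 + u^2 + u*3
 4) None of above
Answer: 4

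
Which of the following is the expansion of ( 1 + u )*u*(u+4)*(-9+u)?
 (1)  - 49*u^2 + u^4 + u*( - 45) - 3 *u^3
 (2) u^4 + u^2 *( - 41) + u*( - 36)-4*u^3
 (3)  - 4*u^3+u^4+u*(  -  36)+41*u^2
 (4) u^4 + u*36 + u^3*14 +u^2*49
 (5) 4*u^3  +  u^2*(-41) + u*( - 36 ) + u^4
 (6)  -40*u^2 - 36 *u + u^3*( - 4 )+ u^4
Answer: 2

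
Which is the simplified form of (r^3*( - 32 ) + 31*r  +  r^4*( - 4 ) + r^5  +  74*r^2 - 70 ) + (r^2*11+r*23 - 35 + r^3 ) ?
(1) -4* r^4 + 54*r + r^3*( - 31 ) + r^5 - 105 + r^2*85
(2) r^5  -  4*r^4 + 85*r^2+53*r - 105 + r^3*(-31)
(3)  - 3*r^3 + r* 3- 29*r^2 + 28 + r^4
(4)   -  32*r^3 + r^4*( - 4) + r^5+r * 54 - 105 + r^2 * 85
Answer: 1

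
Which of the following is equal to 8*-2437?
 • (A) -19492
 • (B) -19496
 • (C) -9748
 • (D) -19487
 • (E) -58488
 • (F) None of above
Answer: B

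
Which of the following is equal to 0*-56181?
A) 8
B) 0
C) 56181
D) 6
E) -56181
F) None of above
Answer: B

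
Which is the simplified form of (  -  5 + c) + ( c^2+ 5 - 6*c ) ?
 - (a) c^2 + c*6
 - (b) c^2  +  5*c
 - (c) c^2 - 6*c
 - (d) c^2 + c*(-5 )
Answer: d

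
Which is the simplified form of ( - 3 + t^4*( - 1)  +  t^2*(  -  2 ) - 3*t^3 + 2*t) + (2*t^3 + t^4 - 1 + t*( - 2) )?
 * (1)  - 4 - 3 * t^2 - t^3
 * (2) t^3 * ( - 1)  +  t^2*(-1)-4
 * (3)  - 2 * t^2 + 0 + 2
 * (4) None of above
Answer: 4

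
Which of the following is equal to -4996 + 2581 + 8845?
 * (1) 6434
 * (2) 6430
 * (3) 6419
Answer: 2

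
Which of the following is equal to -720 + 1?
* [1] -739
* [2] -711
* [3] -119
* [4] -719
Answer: 4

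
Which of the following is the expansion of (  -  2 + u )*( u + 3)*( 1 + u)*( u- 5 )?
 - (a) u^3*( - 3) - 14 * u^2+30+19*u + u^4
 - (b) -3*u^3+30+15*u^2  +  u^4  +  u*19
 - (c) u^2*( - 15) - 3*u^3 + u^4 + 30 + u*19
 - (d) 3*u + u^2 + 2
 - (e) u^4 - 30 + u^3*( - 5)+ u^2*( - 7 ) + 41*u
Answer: c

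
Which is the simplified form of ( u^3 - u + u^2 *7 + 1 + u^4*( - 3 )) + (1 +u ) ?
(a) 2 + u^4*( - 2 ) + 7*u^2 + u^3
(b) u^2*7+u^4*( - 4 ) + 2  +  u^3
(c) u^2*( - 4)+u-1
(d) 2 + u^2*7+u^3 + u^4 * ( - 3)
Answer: d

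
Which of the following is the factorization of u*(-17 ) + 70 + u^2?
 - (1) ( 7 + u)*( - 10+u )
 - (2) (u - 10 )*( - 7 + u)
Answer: 2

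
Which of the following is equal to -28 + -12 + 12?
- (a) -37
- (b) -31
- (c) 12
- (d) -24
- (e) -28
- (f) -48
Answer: e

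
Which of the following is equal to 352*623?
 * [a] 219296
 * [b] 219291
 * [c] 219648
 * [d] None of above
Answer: a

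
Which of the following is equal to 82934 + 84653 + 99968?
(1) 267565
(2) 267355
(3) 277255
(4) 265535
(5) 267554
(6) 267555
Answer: 6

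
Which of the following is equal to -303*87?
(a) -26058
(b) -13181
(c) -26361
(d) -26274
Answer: c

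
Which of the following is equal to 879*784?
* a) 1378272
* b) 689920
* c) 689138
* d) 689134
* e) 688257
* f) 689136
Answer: f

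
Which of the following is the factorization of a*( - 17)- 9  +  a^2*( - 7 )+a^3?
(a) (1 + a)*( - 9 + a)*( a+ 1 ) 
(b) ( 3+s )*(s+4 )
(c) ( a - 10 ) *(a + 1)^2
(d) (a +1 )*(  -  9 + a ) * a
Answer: a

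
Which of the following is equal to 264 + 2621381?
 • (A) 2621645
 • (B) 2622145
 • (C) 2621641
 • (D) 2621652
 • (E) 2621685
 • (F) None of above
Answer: A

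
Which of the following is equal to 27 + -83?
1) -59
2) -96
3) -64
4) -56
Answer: 4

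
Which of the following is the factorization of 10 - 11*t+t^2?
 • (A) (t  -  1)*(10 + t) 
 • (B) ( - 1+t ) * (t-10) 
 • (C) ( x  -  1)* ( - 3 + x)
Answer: B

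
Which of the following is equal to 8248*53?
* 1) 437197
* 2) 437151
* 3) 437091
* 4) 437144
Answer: 4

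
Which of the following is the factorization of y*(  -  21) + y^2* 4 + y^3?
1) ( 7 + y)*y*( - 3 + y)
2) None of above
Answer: 1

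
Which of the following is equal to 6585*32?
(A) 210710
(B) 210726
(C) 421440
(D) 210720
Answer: D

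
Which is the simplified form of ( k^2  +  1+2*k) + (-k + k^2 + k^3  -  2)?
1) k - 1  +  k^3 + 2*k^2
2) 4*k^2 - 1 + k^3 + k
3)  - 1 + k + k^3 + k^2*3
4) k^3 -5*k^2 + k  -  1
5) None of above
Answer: 1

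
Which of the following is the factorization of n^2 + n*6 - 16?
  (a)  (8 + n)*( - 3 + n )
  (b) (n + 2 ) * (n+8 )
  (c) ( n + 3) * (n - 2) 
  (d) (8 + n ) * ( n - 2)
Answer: d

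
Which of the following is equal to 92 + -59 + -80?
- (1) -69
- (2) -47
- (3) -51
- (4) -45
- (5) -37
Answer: 2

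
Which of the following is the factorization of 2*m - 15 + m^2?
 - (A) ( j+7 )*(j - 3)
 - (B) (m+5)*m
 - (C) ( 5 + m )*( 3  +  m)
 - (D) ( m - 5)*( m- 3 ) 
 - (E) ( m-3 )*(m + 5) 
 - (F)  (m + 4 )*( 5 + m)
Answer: E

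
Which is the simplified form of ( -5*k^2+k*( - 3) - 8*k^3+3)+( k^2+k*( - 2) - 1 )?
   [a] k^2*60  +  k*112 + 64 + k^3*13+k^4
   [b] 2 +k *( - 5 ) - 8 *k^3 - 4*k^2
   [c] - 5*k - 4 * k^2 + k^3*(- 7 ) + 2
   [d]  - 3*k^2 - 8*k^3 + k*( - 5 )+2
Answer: b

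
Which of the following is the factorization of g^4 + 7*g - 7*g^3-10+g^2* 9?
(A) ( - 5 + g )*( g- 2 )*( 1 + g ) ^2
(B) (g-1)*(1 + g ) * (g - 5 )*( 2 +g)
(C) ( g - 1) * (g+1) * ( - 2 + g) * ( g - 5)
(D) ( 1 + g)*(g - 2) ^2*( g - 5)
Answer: C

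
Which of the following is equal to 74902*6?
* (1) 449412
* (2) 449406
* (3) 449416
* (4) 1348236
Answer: 1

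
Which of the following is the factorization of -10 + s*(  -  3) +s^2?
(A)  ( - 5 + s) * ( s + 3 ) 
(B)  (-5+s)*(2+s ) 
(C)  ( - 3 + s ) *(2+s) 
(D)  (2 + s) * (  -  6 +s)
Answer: B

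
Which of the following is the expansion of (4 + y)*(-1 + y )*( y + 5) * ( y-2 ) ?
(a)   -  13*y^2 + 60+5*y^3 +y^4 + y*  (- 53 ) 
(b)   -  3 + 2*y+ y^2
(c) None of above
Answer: c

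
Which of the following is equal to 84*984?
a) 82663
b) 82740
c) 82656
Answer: c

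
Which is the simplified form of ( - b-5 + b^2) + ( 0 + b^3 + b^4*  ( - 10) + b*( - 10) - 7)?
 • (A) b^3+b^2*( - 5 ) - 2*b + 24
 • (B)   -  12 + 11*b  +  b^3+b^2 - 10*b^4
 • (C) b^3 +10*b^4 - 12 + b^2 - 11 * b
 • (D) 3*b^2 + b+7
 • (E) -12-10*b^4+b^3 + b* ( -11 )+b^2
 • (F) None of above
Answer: E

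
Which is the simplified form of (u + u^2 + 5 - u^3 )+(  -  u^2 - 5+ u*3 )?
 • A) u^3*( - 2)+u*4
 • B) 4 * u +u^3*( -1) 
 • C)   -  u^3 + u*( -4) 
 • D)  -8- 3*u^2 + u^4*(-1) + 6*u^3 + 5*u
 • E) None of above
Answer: B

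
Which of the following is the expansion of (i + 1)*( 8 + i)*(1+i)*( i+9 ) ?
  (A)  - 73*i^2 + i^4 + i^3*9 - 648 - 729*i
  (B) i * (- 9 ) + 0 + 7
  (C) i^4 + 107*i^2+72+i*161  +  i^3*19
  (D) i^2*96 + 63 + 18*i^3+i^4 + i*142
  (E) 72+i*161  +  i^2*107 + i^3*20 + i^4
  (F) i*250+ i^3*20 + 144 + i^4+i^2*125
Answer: C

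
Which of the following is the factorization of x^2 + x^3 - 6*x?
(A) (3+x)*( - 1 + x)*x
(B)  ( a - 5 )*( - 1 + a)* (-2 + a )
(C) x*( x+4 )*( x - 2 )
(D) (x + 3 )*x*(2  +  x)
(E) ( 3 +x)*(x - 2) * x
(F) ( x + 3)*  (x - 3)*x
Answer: E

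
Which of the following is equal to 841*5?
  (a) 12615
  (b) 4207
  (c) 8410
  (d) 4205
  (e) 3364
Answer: d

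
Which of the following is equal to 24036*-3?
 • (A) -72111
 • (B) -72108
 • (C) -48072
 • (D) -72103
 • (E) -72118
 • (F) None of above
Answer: B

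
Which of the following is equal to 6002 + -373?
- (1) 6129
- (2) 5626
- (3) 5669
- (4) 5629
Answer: 4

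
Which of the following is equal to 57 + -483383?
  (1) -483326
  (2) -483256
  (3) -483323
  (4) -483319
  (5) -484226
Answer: 1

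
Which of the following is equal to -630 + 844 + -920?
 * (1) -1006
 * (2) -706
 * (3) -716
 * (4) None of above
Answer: 2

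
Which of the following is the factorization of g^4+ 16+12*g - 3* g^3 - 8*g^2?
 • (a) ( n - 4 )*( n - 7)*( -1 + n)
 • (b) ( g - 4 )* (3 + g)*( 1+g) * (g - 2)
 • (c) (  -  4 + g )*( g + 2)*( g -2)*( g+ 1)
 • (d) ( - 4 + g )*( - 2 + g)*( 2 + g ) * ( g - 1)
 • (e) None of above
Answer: c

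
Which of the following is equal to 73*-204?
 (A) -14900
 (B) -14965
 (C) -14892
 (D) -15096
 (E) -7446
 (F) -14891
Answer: C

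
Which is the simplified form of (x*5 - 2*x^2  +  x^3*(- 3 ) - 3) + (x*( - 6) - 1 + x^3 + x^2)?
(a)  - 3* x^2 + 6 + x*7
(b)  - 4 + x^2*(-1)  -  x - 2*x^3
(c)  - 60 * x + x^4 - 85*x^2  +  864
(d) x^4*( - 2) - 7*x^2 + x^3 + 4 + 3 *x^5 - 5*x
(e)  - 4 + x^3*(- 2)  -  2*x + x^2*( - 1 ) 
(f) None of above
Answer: b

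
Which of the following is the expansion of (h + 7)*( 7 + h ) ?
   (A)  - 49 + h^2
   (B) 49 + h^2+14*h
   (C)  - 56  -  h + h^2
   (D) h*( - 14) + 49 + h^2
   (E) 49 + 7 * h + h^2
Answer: B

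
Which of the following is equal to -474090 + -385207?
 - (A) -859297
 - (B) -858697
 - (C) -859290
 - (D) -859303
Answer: A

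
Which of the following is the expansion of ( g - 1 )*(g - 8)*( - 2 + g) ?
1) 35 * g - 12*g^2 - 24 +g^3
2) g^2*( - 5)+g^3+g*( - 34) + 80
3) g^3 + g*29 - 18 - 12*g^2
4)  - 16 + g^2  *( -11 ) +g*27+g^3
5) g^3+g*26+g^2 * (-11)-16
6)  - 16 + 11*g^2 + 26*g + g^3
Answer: 5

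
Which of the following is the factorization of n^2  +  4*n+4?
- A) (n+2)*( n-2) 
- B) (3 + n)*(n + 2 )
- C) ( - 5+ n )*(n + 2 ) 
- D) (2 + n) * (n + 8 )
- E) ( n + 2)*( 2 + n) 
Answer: E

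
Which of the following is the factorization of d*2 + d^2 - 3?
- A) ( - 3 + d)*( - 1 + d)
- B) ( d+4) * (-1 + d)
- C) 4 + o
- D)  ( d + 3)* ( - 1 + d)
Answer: D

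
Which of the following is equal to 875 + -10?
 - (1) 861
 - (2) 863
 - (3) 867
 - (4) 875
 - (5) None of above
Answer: 5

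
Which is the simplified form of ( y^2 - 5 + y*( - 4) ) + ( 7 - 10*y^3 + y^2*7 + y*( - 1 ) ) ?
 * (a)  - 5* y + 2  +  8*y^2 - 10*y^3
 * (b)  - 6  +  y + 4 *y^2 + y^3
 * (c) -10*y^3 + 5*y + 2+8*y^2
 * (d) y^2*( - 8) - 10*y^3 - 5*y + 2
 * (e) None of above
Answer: a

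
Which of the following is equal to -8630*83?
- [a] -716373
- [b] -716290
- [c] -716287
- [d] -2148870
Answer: b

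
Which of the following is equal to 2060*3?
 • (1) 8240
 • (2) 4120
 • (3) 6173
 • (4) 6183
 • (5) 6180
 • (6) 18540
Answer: 5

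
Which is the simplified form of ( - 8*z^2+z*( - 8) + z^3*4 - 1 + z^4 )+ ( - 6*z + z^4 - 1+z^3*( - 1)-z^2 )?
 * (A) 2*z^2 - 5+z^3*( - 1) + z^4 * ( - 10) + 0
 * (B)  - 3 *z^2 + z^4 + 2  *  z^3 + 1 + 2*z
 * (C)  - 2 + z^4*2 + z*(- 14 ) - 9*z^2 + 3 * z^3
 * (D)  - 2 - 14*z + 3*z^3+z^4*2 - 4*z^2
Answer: C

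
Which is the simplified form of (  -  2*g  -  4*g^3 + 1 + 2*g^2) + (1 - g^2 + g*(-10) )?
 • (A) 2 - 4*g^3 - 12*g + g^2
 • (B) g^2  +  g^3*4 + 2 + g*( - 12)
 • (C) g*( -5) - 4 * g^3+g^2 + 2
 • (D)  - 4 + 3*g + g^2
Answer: A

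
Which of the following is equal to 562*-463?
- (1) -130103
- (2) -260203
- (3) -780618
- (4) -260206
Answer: 4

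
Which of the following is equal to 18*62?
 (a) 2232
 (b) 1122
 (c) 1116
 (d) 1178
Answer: c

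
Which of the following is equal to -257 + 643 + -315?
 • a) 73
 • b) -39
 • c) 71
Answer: c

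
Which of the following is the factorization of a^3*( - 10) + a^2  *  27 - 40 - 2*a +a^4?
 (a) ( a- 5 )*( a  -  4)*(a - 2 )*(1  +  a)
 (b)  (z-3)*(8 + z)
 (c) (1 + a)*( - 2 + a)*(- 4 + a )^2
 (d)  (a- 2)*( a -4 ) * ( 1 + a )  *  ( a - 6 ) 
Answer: a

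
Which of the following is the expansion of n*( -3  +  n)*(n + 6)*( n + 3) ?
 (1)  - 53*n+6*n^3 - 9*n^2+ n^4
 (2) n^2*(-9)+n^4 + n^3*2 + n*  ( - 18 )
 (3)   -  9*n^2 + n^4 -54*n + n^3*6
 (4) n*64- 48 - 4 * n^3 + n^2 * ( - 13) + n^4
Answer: 3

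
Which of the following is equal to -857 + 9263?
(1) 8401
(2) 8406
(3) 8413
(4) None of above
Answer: 2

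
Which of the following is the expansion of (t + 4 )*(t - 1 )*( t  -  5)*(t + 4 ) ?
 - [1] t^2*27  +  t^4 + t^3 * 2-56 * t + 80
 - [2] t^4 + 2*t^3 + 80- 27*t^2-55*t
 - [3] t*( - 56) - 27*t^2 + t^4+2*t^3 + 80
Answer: 3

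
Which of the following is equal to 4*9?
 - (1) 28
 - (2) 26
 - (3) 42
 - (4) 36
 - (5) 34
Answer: 4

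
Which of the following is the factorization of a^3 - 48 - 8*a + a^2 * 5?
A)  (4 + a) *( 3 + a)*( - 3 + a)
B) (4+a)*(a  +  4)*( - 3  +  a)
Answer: B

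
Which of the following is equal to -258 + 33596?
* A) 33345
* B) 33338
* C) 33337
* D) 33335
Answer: B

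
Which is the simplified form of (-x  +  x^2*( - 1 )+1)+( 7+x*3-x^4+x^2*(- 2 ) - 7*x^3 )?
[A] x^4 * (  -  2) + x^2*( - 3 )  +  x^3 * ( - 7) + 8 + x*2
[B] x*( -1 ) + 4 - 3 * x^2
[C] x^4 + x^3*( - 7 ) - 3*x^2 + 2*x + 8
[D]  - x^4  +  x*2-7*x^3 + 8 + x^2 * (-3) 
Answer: D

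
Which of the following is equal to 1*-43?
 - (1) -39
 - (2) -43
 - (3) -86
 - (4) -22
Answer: 2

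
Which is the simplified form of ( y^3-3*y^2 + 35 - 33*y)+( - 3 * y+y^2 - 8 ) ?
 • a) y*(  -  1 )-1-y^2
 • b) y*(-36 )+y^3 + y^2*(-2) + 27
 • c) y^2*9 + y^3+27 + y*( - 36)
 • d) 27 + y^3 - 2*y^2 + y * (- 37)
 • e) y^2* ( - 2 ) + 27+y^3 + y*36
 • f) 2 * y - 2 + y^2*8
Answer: b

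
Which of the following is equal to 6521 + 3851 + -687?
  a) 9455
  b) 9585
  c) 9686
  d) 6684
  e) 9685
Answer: e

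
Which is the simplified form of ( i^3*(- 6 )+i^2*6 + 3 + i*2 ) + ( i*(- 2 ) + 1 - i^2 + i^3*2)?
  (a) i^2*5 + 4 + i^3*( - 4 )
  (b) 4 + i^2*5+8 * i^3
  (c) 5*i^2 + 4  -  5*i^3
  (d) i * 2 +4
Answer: a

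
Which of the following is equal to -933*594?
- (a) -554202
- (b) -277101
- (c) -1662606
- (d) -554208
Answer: a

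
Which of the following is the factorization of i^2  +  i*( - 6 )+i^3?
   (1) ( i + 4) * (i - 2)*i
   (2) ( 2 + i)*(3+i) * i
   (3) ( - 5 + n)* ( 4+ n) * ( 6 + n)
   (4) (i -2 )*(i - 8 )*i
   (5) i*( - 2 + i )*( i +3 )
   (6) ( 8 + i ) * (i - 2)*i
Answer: 5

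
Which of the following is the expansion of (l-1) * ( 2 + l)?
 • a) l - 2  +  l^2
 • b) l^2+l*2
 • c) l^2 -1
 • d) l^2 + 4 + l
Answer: a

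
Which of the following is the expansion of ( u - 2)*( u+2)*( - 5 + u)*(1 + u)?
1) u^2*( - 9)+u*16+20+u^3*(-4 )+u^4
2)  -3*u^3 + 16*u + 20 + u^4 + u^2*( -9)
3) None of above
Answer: 1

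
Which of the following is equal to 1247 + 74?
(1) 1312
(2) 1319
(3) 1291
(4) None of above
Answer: 4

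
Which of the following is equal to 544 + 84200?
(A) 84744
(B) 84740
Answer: A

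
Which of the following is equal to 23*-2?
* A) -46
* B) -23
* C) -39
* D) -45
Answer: A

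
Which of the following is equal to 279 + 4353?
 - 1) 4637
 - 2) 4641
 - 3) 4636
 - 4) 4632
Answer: 4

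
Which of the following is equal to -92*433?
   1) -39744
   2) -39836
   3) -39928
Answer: 2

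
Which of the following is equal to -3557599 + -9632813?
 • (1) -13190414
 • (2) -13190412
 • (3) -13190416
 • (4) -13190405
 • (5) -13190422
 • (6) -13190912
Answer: 2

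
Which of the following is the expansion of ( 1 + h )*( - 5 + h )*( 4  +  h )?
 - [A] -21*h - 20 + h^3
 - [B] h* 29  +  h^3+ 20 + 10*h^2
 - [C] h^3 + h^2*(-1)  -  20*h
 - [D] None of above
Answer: A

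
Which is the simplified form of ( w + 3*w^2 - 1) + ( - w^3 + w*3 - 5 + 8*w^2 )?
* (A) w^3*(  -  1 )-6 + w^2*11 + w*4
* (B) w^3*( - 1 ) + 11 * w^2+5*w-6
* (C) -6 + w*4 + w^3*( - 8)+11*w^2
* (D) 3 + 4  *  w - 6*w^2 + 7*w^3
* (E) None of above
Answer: A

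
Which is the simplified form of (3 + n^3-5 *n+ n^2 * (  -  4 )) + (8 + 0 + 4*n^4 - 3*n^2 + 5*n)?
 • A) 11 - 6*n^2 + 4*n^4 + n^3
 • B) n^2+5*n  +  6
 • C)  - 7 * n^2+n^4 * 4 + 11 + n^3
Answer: C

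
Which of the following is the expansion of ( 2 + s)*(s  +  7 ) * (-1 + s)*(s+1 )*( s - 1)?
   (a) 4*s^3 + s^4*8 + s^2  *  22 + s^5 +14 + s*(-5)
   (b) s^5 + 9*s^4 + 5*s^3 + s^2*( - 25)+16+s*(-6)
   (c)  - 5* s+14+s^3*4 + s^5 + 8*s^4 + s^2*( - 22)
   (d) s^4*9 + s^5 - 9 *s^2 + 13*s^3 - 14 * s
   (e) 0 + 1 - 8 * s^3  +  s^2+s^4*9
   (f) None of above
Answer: c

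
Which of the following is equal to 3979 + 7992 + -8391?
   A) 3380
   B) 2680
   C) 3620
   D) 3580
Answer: D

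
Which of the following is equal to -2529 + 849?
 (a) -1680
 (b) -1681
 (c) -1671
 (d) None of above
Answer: a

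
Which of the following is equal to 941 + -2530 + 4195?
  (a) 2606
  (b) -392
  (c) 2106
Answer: a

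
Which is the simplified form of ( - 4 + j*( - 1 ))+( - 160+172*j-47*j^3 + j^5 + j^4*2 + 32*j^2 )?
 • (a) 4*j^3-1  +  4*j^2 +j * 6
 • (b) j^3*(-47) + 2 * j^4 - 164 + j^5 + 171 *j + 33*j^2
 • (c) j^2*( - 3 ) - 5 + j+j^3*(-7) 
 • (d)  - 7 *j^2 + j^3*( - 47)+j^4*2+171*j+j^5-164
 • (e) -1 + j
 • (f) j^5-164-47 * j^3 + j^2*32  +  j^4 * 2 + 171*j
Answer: f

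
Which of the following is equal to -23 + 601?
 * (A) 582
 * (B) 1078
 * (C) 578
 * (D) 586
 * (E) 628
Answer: C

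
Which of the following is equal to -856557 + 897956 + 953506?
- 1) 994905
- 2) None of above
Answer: 1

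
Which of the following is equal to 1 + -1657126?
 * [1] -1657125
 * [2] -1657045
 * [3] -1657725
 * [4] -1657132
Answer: 1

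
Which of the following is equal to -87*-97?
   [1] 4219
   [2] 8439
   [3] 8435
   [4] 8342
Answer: 2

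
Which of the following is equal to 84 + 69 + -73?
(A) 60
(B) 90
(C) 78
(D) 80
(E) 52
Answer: D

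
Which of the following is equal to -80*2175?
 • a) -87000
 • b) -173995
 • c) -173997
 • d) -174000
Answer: d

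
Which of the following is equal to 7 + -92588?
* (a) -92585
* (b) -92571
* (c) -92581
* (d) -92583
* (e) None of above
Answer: c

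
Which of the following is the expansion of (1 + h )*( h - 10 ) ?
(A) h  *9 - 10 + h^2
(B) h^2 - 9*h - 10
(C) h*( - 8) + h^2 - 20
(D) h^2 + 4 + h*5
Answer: B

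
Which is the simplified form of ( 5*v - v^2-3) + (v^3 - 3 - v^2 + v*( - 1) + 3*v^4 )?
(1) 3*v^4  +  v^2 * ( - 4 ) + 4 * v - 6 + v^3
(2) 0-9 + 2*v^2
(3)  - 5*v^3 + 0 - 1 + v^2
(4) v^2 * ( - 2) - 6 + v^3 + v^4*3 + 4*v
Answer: 4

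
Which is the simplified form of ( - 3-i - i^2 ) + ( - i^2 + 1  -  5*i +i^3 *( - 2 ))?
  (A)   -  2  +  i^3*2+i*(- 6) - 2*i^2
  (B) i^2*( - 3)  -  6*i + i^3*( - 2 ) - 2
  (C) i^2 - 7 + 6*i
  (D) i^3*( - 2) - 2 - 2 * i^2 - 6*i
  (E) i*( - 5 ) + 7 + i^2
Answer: D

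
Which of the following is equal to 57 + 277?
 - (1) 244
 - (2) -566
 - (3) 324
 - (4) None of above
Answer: 4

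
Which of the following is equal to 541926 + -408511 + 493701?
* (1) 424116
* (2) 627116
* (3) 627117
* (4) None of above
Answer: 2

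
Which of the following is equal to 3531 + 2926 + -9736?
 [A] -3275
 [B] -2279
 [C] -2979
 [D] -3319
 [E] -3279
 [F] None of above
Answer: E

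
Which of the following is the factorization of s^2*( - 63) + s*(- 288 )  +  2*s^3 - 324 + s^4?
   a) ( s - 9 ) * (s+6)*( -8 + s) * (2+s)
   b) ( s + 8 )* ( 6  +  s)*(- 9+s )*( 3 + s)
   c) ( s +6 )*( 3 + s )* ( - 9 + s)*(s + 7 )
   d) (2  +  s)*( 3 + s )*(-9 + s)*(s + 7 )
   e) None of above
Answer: e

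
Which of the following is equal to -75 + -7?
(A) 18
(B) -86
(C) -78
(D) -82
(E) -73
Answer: D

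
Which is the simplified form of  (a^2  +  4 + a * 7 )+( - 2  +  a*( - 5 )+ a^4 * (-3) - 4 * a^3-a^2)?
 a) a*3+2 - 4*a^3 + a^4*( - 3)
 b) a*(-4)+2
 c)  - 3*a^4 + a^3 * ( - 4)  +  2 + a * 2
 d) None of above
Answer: c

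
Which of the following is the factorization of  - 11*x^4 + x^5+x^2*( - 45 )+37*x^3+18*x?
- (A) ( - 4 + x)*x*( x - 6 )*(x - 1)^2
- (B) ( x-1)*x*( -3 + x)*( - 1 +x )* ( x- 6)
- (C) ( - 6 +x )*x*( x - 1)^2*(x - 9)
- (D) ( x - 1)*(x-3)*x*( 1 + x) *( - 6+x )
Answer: B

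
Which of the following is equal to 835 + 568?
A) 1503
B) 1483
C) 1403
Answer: C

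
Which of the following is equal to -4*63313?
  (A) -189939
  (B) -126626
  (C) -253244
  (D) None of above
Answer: D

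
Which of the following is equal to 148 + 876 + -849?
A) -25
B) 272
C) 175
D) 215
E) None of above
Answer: C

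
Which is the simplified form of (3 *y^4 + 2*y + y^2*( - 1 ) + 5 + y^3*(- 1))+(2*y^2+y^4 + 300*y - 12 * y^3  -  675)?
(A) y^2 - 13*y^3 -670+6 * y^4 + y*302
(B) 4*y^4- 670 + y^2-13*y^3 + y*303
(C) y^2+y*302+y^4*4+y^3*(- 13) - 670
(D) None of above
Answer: C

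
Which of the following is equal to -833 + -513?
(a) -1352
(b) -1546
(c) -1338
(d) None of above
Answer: d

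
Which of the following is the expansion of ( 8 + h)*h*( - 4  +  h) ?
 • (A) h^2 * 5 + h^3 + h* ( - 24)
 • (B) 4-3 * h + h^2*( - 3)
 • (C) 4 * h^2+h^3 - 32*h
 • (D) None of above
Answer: C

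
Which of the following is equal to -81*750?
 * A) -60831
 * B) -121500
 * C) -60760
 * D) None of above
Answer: D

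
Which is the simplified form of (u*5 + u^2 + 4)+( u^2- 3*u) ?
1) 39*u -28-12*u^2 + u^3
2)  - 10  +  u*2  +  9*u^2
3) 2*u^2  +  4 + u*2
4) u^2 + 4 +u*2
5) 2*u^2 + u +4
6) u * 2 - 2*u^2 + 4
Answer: 3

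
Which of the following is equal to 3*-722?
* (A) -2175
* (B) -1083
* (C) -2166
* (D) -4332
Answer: C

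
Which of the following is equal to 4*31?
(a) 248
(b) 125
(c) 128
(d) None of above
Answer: d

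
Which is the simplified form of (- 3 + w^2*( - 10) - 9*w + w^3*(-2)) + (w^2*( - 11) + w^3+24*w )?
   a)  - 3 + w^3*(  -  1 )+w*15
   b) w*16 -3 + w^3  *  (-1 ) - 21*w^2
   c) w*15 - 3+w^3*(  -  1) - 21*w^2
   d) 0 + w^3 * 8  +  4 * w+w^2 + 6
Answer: c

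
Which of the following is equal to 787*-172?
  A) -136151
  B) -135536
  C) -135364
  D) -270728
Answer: C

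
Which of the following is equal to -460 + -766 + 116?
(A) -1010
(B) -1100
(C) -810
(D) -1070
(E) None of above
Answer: E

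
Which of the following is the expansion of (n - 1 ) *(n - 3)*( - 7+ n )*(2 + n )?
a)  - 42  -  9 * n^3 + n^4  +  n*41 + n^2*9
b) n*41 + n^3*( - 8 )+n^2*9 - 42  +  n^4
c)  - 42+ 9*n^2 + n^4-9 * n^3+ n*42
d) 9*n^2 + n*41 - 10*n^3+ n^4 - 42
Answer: a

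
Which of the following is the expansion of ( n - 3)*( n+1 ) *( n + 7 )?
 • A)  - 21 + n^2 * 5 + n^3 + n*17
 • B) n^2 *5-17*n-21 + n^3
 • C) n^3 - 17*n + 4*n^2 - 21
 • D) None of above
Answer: B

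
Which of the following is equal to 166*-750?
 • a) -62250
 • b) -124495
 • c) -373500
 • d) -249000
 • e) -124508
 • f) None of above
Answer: f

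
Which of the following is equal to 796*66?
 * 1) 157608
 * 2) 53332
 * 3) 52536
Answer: 3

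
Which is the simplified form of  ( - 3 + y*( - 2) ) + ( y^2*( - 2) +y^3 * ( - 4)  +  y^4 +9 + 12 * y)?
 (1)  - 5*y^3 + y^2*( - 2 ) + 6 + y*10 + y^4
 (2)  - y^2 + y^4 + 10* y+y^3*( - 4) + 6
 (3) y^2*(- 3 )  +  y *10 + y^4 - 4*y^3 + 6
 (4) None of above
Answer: 4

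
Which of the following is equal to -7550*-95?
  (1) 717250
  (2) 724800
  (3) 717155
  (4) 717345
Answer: 1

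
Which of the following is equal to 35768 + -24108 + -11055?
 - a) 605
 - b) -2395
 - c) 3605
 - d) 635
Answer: a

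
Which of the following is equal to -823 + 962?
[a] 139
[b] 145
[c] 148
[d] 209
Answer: a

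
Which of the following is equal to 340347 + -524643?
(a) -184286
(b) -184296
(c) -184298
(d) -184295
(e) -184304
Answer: b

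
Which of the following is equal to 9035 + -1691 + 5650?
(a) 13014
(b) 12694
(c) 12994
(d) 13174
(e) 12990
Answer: c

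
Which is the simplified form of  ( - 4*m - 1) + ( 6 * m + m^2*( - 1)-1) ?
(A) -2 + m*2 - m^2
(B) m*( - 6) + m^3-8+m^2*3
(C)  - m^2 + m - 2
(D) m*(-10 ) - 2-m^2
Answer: A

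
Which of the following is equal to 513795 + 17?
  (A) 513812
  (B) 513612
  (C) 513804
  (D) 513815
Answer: A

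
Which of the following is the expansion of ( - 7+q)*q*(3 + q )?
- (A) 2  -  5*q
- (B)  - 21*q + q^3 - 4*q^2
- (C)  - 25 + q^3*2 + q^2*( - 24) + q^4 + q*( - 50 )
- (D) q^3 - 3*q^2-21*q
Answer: B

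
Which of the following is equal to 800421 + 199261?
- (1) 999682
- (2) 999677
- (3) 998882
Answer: 1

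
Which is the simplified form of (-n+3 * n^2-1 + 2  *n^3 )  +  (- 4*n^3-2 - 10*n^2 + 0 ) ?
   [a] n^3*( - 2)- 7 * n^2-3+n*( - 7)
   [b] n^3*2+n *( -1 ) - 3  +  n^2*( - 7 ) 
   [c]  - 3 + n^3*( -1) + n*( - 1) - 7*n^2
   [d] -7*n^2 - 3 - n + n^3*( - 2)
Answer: d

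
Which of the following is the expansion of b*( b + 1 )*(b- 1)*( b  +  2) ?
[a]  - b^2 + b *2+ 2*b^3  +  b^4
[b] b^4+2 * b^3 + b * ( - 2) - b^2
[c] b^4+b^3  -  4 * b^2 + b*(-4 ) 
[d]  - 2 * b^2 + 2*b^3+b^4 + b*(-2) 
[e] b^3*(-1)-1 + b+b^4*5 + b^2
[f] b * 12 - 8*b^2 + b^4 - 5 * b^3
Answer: b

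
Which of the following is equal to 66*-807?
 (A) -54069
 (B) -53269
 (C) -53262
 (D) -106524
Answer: C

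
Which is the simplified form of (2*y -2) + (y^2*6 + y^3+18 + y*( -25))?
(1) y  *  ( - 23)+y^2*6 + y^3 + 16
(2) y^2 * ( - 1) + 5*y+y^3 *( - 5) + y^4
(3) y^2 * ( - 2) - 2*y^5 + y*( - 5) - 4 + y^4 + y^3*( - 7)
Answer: 1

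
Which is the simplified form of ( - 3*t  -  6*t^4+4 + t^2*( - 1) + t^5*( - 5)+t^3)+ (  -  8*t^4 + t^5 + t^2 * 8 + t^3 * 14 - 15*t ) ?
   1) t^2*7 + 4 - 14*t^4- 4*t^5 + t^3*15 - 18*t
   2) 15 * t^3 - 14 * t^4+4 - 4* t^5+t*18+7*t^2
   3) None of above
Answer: 1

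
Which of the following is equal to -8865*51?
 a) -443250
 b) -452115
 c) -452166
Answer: b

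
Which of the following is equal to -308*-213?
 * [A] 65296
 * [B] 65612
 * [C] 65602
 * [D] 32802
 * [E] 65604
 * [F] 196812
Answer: E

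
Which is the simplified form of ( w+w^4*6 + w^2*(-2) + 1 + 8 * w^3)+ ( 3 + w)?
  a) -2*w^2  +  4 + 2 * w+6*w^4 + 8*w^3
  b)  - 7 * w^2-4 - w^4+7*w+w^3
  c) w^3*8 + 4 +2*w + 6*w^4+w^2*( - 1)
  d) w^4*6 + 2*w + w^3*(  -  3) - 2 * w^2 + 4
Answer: a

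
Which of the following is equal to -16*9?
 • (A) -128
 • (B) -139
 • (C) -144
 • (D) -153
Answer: C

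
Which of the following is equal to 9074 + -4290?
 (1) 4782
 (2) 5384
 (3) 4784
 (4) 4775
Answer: 3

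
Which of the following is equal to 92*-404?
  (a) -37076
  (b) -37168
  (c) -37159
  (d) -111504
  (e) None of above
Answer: b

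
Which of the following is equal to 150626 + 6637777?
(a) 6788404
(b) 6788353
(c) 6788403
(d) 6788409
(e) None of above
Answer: c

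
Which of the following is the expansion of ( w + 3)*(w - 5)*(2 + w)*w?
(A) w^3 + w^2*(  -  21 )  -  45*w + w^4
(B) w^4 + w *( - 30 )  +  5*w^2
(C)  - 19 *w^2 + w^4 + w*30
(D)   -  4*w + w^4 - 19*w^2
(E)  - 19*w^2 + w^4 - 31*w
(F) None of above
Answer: F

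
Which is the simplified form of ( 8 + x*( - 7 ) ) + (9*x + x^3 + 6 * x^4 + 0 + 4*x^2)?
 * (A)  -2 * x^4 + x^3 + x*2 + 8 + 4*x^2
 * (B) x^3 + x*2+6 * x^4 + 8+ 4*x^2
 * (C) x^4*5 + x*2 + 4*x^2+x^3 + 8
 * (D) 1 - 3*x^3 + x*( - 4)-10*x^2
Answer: B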